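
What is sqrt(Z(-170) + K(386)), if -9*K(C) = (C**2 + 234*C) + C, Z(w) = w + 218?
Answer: 3*I*sqrt(2954) ≈ 163.05*I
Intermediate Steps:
Z(w) = 218 + w
K(C) = -235*C/9 - C**2/9 (K(C) = -((C**2 + 234*C) + C)/9 = -(C**2 + 235*C)/9 = -235*C/9 - C**2/9)
sqrt(Z(-170) + K(386)) = sqrt((218 - 170) - 1/9*386*(235 + 386)) = sqrt(48 - 1/9*386*621) = sqrt(48 - 26634) = sqrt(-26586) = 3*I*sqrt(2954)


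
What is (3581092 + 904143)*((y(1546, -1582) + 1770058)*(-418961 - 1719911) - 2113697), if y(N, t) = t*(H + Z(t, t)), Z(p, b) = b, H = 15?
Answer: -40762625099147699635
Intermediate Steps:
y(N, t) = t*(15 + t)
(3581092 + 904143)*((y(1546, -1582) + 1770058)*(-418961 - 1719911) - 2113697) = (3581092 + 904143)*((-1582*(15 - 1582) + 1770058)*(-418961 - 1719911) - 2113697) = 4485235*((-1582*(-1567) + 1770058)*(-2138872) - 2113697) = 4485235*((2478994 + 1770058)*(-2138872) - 2113697) = 4485235*(4249052*(-2138872) - 2113697) = 4485235*(-9088178349344 - 2113697) = 4485235*(-9088180463041) = -40762625099147699635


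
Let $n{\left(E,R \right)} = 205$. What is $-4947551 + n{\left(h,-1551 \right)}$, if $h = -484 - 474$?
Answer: $-4947346$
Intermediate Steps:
$h = -958$
$-4947551 + n{\left(h,-1551 \right)} = -4947551 + 205 = -4947346$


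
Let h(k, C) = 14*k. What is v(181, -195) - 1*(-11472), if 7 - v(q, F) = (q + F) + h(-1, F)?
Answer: 11507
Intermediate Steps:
v(q, F) = 21 - F - q (v(q, F) = 7 - ((q + F) + 14*(-1)) = 7 - ((F + q) - 14) = 7 - (-14 + F + q) = 7 + (14 - F - q) = 21 - F - q)
v(181, -195) - 1*(-11472) = (21 - 1*(-195) - 1*181) - 1*(-11472) = (21 + 195 - 181) + 11472 = 35 + 11472 = 11507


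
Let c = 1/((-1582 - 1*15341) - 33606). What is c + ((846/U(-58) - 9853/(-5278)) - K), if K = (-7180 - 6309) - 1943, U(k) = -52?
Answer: 2055875441521/133346031 ≈ 15418.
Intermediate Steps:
K = -15432 (K = -13489 - 1943 = -15432)
c = -1/50529 (c = 1/((-1582 - 15341) - 33606) = 1/(-16923 - 33606) = 1/(-50529) = -1/50529 ≈ -1.9791e-5)
c + ((846/U(-58) - 9853/(-5278)) - K) = -1/50529 + ((846/(-52) - 9853/(-5278)) - 1*(-15432)) = -1/50529 + ((846*(-1/52) - 9853*(-1/5278)) + 15432) = -1/50529 + ((-423/26 + 9853/5278) + 15432) = -1/50529 + (-38008/2639 + 15432) = -1/50529 + 40687040/2639 = 2055875441521/133346031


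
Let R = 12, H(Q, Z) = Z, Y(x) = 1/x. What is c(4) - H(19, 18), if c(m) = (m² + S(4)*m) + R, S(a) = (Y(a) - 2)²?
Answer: 89/4 ≈ 22.250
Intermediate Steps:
Y(x) = 1/x
S(a) = (-2 + 1/a)² (S(a) = (1/a - 2)² = (-2 + 1/a)²)
c(m) = 12 + m² + 49*m/16 (c(m) = (m² + ((-1 + 2*4)²/4²)*m) + 12 = (m² + ((-1 + 8)²/16)*m) + 12 = (m² + ((1/16)*7²)*m) + 12 = (m² + ((1/16)*49)*m) + 12 = (m² + 49*m/16) + 12 = 12 + m² + 49*m/16)
c(4) - H(19, 18) = (12 + 4² + (49/16)*4) - 1*18 = (12 + 16 + 49/4) - 18 = 161/4 - 18 = 89/4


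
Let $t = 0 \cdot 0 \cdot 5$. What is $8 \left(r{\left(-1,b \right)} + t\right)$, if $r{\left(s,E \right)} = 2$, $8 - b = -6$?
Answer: $16$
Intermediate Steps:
$b = 14$ ($b = 8 - -6 = 8 + 6 = 14$)
$t = 0$ ($t = 0 \cdot 5 = 0$)
$8 \left(r{\left(-1,b \right)} + t\right) = 8 \left(2 + 0\right) = 8 \cdot 2 = 16$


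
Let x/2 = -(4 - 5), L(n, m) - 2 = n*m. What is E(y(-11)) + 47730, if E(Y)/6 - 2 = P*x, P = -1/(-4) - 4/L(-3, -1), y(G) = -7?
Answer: 238677/5 ≈ 47735.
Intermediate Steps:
L(n, m) = 2 + m*n (L(n, m) = 2 + n*m = 2 + m*n)
x = 2 (x = 2*(-(4 - 5)) = 2*(-1*(-1)) = 2*1 = 2)
P = -11/20 (P = -1/(-4) - 4/(2 - 1*(-3)) = -1*(-¼) - 4/(2 + 3) = ¼ - 4/5 = ¼ - 4*⅕ = ¼ - ⅘ = -11/20 ≈ -0.55000)
E(Y) = 27/5 (E(Y) = 12 + 6*(-11/20*2) = 12 + 6*(-11/10) = 12 - 33/5 = 27/5)
E(y(-11)) + 47730 = 27/5 + 47730 = 238677/5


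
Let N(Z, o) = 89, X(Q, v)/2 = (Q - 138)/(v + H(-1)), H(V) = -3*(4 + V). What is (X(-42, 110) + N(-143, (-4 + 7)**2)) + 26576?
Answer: 2692805/101 ≈ 26661.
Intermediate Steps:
H(V) = -12 - 3*V
X(Q, v) = 2*(-138 + Q)/(-9 + v) (X(Q, v) = 2*((Q - 138)/(v + (-12 - 3*(-1)))) = 2*((-138 + Q)/(v + (-12 + 3))) = 2*((-138 + Q)/(v - 9)) = 2*((-138 + Q)/(-9 + v)) = 2*(-138 + Q)/(-9 + v))
(X(-42, 110) + N(-143, (-4 + 7)**2)) + 26576 = (2*(-138 - 42)/(-9 + 110) + 89) + 26576 = (2*(-180)/101 + 89) + 26576 = (2*(1/101)*(-180) + 89) + 26576 = (-360/101 + 89) + 26576 = 8629/101 + 26576 = 2692805/101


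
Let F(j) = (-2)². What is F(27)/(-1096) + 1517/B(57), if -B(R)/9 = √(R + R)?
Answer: -1/274 - 1517*√114/1026 ≈ -15.790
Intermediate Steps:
B(R) = -9*√2*√R (B(R) = -9*√(R + R) = -9*√2*√R)
F(j) = 4
F(27)/(-1096) + 1517/B(57) = 4/(-1096) + 1517/((-9*√2*√57)) = 4*(-1/1096) + 1517/((-9*√114)) = -1/274 + 1517*(-√114/1026) = -1/274 - 1517*√114/1026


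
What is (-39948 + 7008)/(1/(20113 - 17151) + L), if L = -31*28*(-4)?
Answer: -19513656/2056813 ≈ -9.4873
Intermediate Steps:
L = 3472 (L = -868*(-4) = 3472)
(-39948 + 7008)/(1/(20113 - 17151) + L) = (-39948 + 7008)/(1/(20113 - 17151) + 3472) = -32940/(1/2962 + 3472) = -32940/10284065/2962 = -32940*2962/10284065 = -19513656/2056813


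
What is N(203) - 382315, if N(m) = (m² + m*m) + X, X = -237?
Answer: -300134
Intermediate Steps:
N(m) = -237 + 2*m² (N(m) = (m² + m*m) - 237 = (m² + m²) - 237 = 2*m² - 237 = -237 + 2*m²)
N(203) - 382315 = (-237 + 2*203²) - 382315 = (-237 + 2*41209) - 382315 = (-237 + 82418) - 382315 = 82181 - 382315 = -300134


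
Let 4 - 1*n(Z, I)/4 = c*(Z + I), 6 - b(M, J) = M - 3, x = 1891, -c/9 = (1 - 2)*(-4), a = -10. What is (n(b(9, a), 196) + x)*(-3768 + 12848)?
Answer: 273589480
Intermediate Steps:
c = -36 (c = -9*(1 - 2)*(-4) = -(-9)*(-4) = -9*4 = -36)
b(M, J) = 9 - M (b(M, J) = 6 - (M - 3) = 6 - (-3 + M) = 6 + (3 - M) = 9 - M)
n(Z, I) = 16 + 144*I + 144*Z (n(Z, I) = 16 - (-144)*(Z + I) = 16 - (-144)*(I + Z) = 16 - 4*(-36*I - 36*Z) = 16 + (144*I + 144*Z) = 16 + 144*I + 144*Z)
(n(b(9, a), 196) + x)*(-3768 + 12848) = ((16 + 144*196 + 144*(9 - 1*9)) + 1891)*(-3768 + 12848) = ((16 + 28224 + 144*(9 - 9)) + 1891)*9080 = ((16 + 28224 + 144*0) + 1891)*9080 = ((16 + 28224 + 0) + 1891)*9080 = (28240 + 1891)*9080 = 30131*9080 = 273589480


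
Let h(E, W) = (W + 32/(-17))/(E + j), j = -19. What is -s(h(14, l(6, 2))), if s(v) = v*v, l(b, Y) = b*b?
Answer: -13456/289 ≈ -46.561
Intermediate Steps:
l(b, Y) = b²
h(E, W) = (-32/17 + W)/(-19 + E) (h(E, W) = (W + 32/(-17))/(E - 19) = (W + 32*(-1/17))/(-19 + E) = (W - 32/17)/(-19 + E) = (-32/17 + W)/(-19 + E))
s(v) = v²
-s(h(14, l(6, 2))) = -((-32/17 + 6²)/(-19 + 14))² = -((-32/17 + 36)/(-5))² = -(-⅕*580/17)² = -(-116/17)² = -1*13456/289 = -13456/289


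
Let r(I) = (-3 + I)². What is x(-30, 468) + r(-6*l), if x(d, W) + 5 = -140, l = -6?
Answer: 944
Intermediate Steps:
x(d, W) = -145 (x(d, W) = -5 - 140 = -145)
x(-30, 468) + r(-6*l) = -145 + (-3 - 6*(-6))² = -145 + (-3 + 36)² = -145 + 33² = -145 + 1089 = 944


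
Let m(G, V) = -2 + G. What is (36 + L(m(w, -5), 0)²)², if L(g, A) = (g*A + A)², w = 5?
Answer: 1296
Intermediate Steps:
L(g, A) = (A + A*g)² (L(g, A) = (A*g + A)² = (A + A*g)²)
(36 + L(m(w, -5), 0)²)² = (36 + (0²*(1 + (-2 + 5))²)²)² = (36 + (0*(1 + 3)²)²)² = (36 + (0*4²)²)² = (36 + (0*16)²)² = (36 + 0²)² = (36 + 0)² = 36² = 1296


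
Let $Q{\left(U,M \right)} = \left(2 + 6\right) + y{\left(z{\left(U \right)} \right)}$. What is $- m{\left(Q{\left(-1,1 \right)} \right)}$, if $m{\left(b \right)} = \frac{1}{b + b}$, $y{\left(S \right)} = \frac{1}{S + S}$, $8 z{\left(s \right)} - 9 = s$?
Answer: $- \frac{1}{17} \approx -0.058824$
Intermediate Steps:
$z{\left(s \right)} = \frac{9}{8} + \frac{s}{8}$
$y{\left(S \right)} = \frac{1}{2 S}$
$Q{\left(U,M \right)} = 8 + \frac{1}{2 \left(\frac{9}{8} + \frac{U}{8}\right)}$ ($Q{\left(U,M \right)} = \left(2 + 6\right) + \frac{1}{2 \left(\frac{9}{8} + \frac{U}{8}\right)} = 8 + \frac{1}{2 \left(\frac{9}{8} + \frac{U}{8}\right)}$)
$m{\left(b \right)} = \frac{1}{2 b}$
$- m{\left(Q{\left(-1,1 \right)} \right)} = - \frac{1}{2 \frac{4 \left(19 + 2 \left(-1\right)\right)}{9 - 1}} = - \frac{1}{2 \frac{4 \left(19 - 2\right)}{8}} = - \frac{1}{2 \cdot 4 \cdot \frac{1}{8} \cdot 17} = - \frac{1}{2 \cdot \frac{17}{2}} = - \frac{2}{2 \cdot 17} = \left(-1\right) \frac{1}{17} = - \frac{1}{17}$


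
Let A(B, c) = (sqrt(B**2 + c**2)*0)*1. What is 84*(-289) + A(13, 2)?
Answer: -24276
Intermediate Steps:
A(B, c) = 0 (A(B, c) = 0*1 = 0)
84*(-289) + A(13, 2) = 84*(-289) + 0 = -24276 + 0 = -24276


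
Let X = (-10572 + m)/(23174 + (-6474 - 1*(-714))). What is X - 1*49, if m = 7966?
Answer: -427946/8707 ≈ -49.150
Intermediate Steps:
X = -1303/8707 (X = (-10572 + 7966)/(23174 + (-6474 - 1*(-714))) = -2606/(23174 + (-6474 + 714)) = -2606/(23174 - 5760) = -2606/17414 = -2606*1/17414 = -1303/8707 ≈ -0.14965)
X - 1*49 = -1303/8707 - 1*49 = -1303/8707 - 49 = -427946/8707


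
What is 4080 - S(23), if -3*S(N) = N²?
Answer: 12769/3 ≈ 4256.3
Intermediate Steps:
S(N) = -N²/3
4080 - S(23) = 4080 - (-1)*23²/3 = 4080 - (-1)*529/3 = 4080 - 1*(-529/3) = 4080 + 529/3 = 12769/3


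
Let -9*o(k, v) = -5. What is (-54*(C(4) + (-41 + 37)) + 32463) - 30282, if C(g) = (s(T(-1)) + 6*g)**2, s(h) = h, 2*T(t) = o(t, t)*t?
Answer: -167947/6 ≈ -27991.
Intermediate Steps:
o(k, v) = 5/9 (o(k, v) = -1/9*(-5) = 5/9)
T(t) = 5*t/18 (T(t) = (5*t/9)/2 = 5*t/18)
C(g) = (-5/18 + 6*g)**2 (C(g) = ((5/18)*(-1) + 6*g)**2 = (-5/18 + 6*g)**2)
(-54*(C(4) + (-41 + 37)) + 32463) - 30282 = (-54*((-5 + 108*4)**2/324 + (-41 + 37)) + 32463) - 30282 = (-54*((-5 + 432)**2/324 - 4) + 32463) - 30282 = (-54*((1/324)*427**2 - 4) + 32463) - 30282 = (-54*((1/324)*182329 - 4) + 32463) - 30282 = (-54*(182329/324 - 4) + 32463) - 30282 = (-54*181033/324 + 32463) - 30282 = (-181033/6 + 32463) - 30282 = 13745/6 - 30282 = -167947/6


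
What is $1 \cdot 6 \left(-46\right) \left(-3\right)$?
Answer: $828$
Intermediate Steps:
$1 \cdot 6 \left(-46\right) \left(-3\right) = 6 \left(-46\right) \left(-3\right) = \left(-276\right) \left(-3\right) = 828$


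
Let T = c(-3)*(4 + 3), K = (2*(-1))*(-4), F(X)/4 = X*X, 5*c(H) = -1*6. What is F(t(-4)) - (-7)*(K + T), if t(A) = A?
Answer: 306/5 ≈ 61.200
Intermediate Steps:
c(H) = -6/5 (c(H) = (-1*6)/5 = (1/5)*(-6) = -6/5)
F(X) = 4*X**2 (F(X) = 4*(X*X) = 4*X**2)
K = 8 (K = -2*(-4) = 8)
T = -42/5 (T = -6*(4 + 3)/5 = -6/5*7 = -42/5 ≈ -8.4000)
F(t(-4)) - (-7)*(K + T) = 4*(-4)**2 - (-7)*(8 - 42/5) = 4*16 - (-7)*(-2)/5 = 64 - 1*14/5 = 64 - 14/5 = 306/5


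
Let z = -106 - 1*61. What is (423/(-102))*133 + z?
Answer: -24431/34 ≈ -718.56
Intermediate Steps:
z = -167 (z = -106 - 61 = -167)
(423/(-102))*133 + z = (423/(-102))*133 - 167 = (423*(-1/102))*133 - 167 = -141/34*133 - 167 = -18753/34 - 167 = -24431/34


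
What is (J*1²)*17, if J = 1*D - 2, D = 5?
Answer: 51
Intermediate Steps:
J = 3 (J = 1*5 - 2 = 5 - 2 = 3)
(J*1²)*17 = (3*1²)*17 = (3*1)*17 = 3*17 = 51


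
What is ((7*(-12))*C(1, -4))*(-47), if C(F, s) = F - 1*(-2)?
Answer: 11844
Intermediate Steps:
C(F, s) = 2 + F (C(F, s) = F + 2 = 2 + F)
((7*(-12))*C(1, -4))*(-47) = ((7*(-12))*(2 + 1))*(-47) = -84*3*(-47) = -252*(-47) = 11844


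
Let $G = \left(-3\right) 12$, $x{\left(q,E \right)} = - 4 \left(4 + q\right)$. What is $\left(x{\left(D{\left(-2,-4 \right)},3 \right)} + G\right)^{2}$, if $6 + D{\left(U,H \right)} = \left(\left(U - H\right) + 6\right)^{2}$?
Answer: $80656$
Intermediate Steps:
$D{\left(U,H \right)} = -6 + \left(6 + U - H\right)^{2}$ ($D{\left(U,H \right)} = -6 + \left(\left(U - H\right) + 6\right)^{2} = -6 + \left(6 + U - H\right)^{2}$)
$x{\left(q,E \right)} = -16 - 4 q$
$G = -36$
$\left(x{\left(D{\left(-2,-4 \right)},3 \right)} + G\right)^{2} = \left(\left(-16 - 4 \left(-6 + \left(6 - 2 - -4\right)^{2}\right)\right) - 36\right)^{2} = \left(\left(-16 - 4 \left(-6 + \left(6 - 2 + 4\right)^{2}\right)\right) - 36\right)^{2} = \left(\left(-16 - 4 \left(-6 + 8^{2}\right)\right) - 36\right)^{2} = \left(\left(-16 - 4 \left(-6 + 64\right)\right) - 36\right)^{2} = \left(\left(-16 - 232\right) - 36\right)^{2} = \left(-248 - 36\right)^{2} = \left(-284\right)^{2} = 80656$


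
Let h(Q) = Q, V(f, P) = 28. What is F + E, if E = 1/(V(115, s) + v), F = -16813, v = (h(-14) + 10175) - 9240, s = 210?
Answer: -15955536/949 ≈ -16813.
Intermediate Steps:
v = 921 (v = (-14 + 10175) - 9240 = 10161 - 9240 = 921)
E = 1/949 (E = 1/(28 + 921) = 1/949 ≈ 0.0010537)
F + E = -16813 + 1/949 = -15955536/949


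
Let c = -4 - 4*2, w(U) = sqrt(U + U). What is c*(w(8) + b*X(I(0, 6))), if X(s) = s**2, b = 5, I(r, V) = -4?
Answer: -1008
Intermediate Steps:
w(U) = sqrt(2)*sqrt(U) (w(U) = sqrt(2*U) = sqrt(2)*sqrt(U))
c = -12 (c = -4 - 8 = -12)
c*(w(8) + b*X(I(0, 6))) = -12*(sqrt(2)*sqrt(8) + 5*(-4)**2) = -12*(sqrt(2)*(2*sqrt(2)) + 5*16) = -12*(4 + 80) = -12*84 = -1008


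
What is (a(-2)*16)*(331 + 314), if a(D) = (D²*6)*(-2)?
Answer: -495360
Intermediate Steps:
a(D) = -12*D² (a(D) = (6*D²)*(-2) = -12*D²)
(a(-2)*16)*(331 + 314) = (-12*(-2)²*16)*(331 + 314) = (-12*4*16)*645 = -48*16*645 = -768*645 = -495360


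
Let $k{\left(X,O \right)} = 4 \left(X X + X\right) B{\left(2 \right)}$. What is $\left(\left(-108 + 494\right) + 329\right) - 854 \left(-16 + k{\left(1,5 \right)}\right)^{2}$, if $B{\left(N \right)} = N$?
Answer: $715$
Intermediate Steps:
$k{\left(X,O \right)} = 8 X + 8 X^{2}$ ($k{\left(X,O \right)} = 4 \left(X X + X\right) 2 = 4 \left(X^{2} + X\right) 2 = 4 \left(X + X^{2}\right) 2 = \left(4 X + 4 X^{2}\right) 2 = 8 X + 8 X^{2}$)
$\left(\left(-108 + 494\right) + 329\right) - 854 \left(-16 + k{\left(1,5 \right)}\right)^{2} = \left(\left(-108 + 494\right) + 329\right) - 854 \left(-16 + 8 \cdot 1 \left(1 + 1\right)\right)^{2} = \left(386 + 329\right) - 854 \left(-16 + 8 \cdot 1 \cdot 2\right)^{2} = 715 - 854 \left(-16 + 16\right)^{2} = 715 - 854 \cdot 0^{2} = 715 - 0 = 715 + 0 = 715$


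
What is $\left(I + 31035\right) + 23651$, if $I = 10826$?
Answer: $65512$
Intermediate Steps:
$\left(I + 31035\right) + 23651 = \left(10826 + 31035\right) + 23651 = 41861 + 23651 = 65512$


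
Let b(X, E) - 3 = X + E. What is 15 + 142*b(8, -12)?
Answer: -127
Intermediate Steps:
b(X, E) = 3 + E + X (b(X, E) = 3 + (X + E) = 3 + (E + X) = 3 + E + X)
15 + 142*b(8, -12) = 15 + 142*(3 - 12 + 8) = 15 + 142*(-1) = 15 - 142 = -127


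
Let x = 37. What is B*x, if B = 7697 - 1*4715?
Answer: 110334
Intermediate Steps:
B = 2982 (B = 7697 - 4715 = 2982)
B*x = 2982*37 = 110334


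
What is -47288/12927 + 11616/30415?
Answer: -117100408/35743155 ≈ -3.2762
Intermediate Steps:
-47288/12927 + 11616/30415 = -47288*1/12927 + 11616*(1/30415) = -47288/12927 + 1056/2765 = -117100408/35743155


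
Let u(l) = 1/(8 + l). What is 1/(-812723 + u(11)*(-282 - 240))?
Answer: -19/15442259 ≈ -1.2304e-6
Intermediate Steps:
1/(-812723 + u(11)*(-282 - 240)) = 1/(-812723 + (-282 - 240)/(8 + 11)) = 1/(-812723 - 522/19) = 1/(-15442259/19) = -19/15442259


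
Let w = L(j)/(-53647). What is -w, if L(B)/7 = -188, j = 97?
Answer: -1316/53647 ≈ -0.024531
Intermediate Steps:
L(B) = -1316 (L(B) = 7*(-188) = -1316)
w = 1316/53647 (w = -1316/(-53647) = -1316*(-1/53647) = 1316/53647 ≈ 0.024531)
-w = -1*1316/53647 = -1316/53647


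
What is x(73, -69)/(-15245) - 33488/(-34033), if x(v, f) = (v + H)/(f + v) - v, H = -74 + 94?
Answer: 2048870807/2075332340 ≈ 0.98725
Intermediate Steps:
H = 20
x(v, f) = -v + (20 + v)/(f + v) (x(v, f) = (v + 20)/(f + v) - v = (20 + v)/(f + v) - v = -v + (20 + v)/(f + v))
x(73, -69)/(-15245) - 33488/(-34033) = ((20 + 73 - 1*73² - 1*(-69)*73)/(-69 + 73))/(-15245) - 33488/(-34033) = ((20 + 73 - 1*5329 + 5037)/4)*(-1/15245) - 33488*(-1/34033) = ((20 + 73 - 5329 + 5037)/4)*(-1/15245) + 33488/34033 = ((¼)*(-199))*(-1/15245) + 33488/34033 = -199/4*(-1/15245) + 33488/34033 = 199/60980 + 33488/34033 = 2048870807/2075332340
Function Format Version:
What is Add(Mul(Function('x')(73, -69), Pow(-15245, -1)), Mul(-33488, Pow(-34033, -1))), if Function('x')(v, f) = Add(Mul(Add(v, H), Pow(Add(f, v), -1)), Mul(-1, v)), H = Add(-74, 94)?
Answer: Rational(2048870807, 2075332340) ≈ 0.98725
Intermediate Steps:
H = 20
Function('x')(v, f) = Add(Mul(-1, v), Mul(Pow(Add(f, v), -1), Add(20, v))) (Function('x')(v, f) = Add(Mul(Add(v, 20), Pow(Add(f, v), -1)), Mul(-1, v)) = Add(Mul(Add(20, v), Pow(Add(f, v), -1)), Mul(-1, v)) = Add(Mul(Pow(Add(f, v), -1), Add(20, v)), Mul(-1, v)) = Add(Mul(-1, v), Mul(Pow(Add(f, v), -1), Add(20, v))))
Add(Mul(Function('x')(73, -69), Pow(-15245, -1)), Mul(-33488, Pow(-34033, -1))) = Add(Mul(Mul(Pow(Add(-69, 73), -1), Add(20, 73, Mul(-1, Pow(73, 2)), Mul(-1, -69, 73))), Pow(-15245, -1)), Mul(-33488, Pow(-34033, -1))) = Add(Mul(Mul(Pow(4, -1), Add(20, 73, Mul(-1, 5329), 5037)), Rational(-1, 15245)), Mul(-33488, Rational(-1, 34033))) = Add(Mul(Mul(Rational(1, 4), Add(20, 73, -5329, 5037)), Rational(-1, 15245)), Rational(33488, 34033)) = Add(Mul(Mul(Rational(1, 4), -199), Rational(-1, 15245)), Rational(33488, 34033)) = Add(Mul(Rational(-199, 4), Rational(-1, 15245)), Rational(33488, 34033)) = Add(Rational(199, 60980), Rational(33488, 34033)) = Rational(2048870807, 2075332340)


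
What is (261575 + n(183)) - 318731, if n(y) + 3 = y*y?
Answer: -23670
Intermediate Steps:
n(y) = -3 + y² (n(y) = -3 + y*y = -3 + y²)
(261575 + n(183)) - 318731 = (261575 + (-3 + 183²)) - 318731 = (261575 + (-3 + 33489)) - 318731 = (261575 + 33486) - 318731 = 295061 - 318731 = -23670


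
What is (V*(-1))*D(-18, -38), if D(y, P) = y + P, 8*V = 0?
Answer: 0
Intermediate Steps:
V = 0 (V = (⅛)*0 = 0)
D(y, P) = P + y
(V*(-1))*D(-18, -38) = (0*(-1))*(-38 - 18) = 0*(-56) = 0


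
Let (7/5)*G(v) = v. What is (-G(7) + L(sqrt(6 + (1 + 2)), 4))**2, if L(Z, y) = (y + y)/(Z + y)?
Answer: 729/49 ≈ 14.878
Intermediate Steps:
L(Z, y) = 2*y/(Z + y) (L(Z, y) = (2*y)/(Z + y) = 2*y/(Z + y))
G(v) = 5*v/7
(-G(7) + L(sqrt(6 + (1 + 2)), 4))**2 = (-5*7/7 + 2*4/(sqrt(6 + (1 + 2)) + 4))**2 = (-1*5 + 2*4/(sqrt(6 + 3) + 4))**2 = (-5 + 2*4/(sqrt(9) + 4))**2 = (-5 + 2*4/(3 + 4))**2 = (-5 + 2*4/7)**2 = (-5 + 2*4*(1/7))**2 = (-5 + 8/7)**2 = (-27/7)**2 = 729/49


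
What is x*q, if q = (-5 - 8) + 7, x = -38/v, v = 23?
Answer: 228/23 ≈ 9.9130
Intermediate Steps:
x = -38/23 ≈ -1.6522
q = -6 (q = -13 + 7 = -6)
x*q = -38/23*(-6) = 228/23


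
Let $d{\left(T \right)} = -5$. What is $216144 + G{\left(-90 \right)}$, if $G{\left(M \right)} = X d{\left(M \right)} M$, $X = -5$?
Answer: $213894$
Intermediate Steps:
$G{\left(M \right)} = 25 M$ ($G{\left(M \right)} = \left(-5\right) \left(-5\right) M = 25 M$)
$216144 + G{\left(-90 \right)} = 216144 + 25 \left(-90\right) = 216144 - 2250 = 213894$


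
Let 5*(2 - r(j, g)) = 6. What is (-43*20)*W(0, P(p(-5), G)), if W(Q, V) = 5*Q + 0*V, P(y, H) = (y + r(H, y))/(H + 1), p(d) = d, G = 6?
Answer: 0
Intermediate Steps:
r(j, g) = ⅘ (r(j, g) = 2 - ⅕*6 = 2 - 6/5 = ⅘)
P(y, H) = (⅘ + y)/(1 + H) (P(y, H) = (y + ⅘)/(H + 1) = (⅘ + y)/(1 + H))
W(Q, V) = 5*Q (W(Q, V) = 5*Q + 0 = 5*Q)
(-43*20)*W(0, P(p(-5), G)) = (-43*20)*(5*0) = -860*0 = 0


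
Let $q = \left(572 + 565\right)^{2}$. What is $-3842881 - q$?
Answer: $-5135650$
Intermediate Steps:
$q = 1292769$ ($q = 1137^{2} = 1292769$)
$-3842881 - q = -3842881 - 1292769 = -5135650$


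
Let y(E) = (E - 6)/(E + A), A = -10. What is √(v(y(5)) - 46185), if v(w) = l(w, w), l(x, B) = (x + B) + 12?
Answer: I*√1154315/5 ≈ 214.88*I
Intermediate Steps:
l(x, B) = 12 + B + x (l(x, B) = (B + x) + 12 = 12 + B + x)
y(E) = (-6 + E)/(-10 + E) (y(E) = (E - 6)/(E - 10) = (-6 + E)/(-10 + E))
v(w) = 12 + 2*w (v(w) = 12 + w + w = 12 + 2*w)
√(v(y(5)) - 46185) = √((12 + 2*((-6 + 5)/(-10 + 5))) - 46185) = √((12 + 2*(-1/(-5))) - 46185) = √((12 + 2*(-⅕*(-1))) - 46185) = √((12 + 2*(⅕)) - 46185) = √((12 + ⅖) - 46185) = √(62/5 - 46185) = √(-230863/5) = I*√1154315/5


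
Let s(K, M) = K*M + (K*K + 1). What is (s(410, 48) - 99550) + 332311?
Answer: 420542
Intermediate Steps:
s(K, M) = 1 + K² + K*M (s(K, M) = K*M + (K² + 1) = K*M + (1 + K²) = 1 + K² + K*M)
(s(410, 48) - 99550) + 332311 = ((1 + 410² + 410*48) - 99550) + 332311 = ((1 + 168100 + 19680) - 99550) + 332311 = (187781 - 99550) + 332311 = 88231 + 332311 = 420542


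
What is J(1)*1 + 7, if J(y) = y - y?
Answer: 7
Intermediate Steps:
J(y) = 0
J(1)*1 + 7 = 0*1 + 7 = 0 + 7 = 7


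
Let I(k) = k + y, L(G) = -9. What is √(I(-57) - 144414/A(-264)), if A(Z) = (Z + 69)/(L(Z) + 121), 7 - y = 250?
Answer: 222*√7085/65 ≈ 287.48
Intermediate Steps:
y = -243 (y = 7 - 1*250 = 7 - 250 = -243)
I(k) = -243 + k (I(k) = k - 243 = -243 + k)
A(Z) = 69/112 + Z/112 (A(Z) = (Z + 69)/(-9 + 121) = (69 + Z)/112 = (69 + Z)*(1/112) = 69/112 + Z/112)
√(I(-57) - 144414/A(-264)) = √((-243 - 57) - 144414/(69/112 + (1/112)*(-264))) = √(-300 - 144414/(69/112 - 33/14)) = √(-300 - 144414/(-195/112)) = √(-300 - 144414*(-112/195)) = √(-300 + 5391456/65) = √(5371956/65) = 222*√7085/65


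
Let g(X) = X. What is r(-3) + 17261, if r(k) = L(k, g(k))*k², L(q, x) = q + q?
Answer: 17207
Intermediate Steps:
L(q, x) = 2*q
r(k) = 2*k³ (r(k) = (2*k)*k² = 2*k³)
r(-3) + 17261 = 2*(-3)³ + 17261 = 2*(-27) + 17261 = -54 + 17261 = 17207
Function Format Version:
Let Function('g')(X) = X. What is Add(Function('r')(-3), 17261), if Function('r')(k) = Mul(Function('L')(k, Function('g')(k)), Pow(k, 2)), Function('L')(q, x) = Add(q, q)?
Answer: 17207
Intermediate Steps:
Function('L')(q, x) = Mul(2, q)
Function('r')(k) = Mul(2, Pow(k, 3)) (Function('r')(k) = Mul(Mul(2, k), Pow(k, 2)) = Mul(2, Pow(k, 3)))
Add(Function('r')(-3), 17261) = Add(Mul(2, Pow(-3, 3)), 17261) = Add(Mul(2, -27), 17261) = Add(-54, 17261) = 17207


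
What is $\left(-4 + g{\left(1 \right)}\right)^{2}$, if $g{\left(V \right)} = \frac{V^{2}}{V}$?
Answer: $9$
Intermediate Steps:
$g{\left(V \right)} = V$
$\left(-4 + g{\left(1 \right)}\right)^{2} = \left(-4 + 1\right)^{2} = \left(-3\right)^{2} = 9$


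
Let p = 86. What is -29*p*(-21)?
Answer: 52374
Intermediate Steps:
-29*p*(-21) = -29*86*(-21) = -2494*(-21) = 52374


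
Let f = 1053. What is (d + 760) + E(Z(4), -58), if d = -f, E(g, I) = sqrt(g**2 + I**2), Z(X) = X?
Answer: -293 + 26*sqrt(5) ≈ -234.86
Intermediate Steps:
E(g, I) = sqrt(I**2 + g**2)
d = -1053 (d = -1*1053 = -1053)
(d + 760) + E(Z(4), -58) = (-1053 + 760) + sqrt((-58)**2 + 4**2) = -293 + sqrt(3364 + 16) = -293 + sqrt(3380) = -293 + 26*sqrt(5)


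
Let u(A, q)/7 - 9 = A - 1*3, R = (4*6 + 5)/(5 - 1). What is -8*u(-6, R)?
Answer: 0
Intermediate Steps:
R = 29/4 (R = (24 + 5)/4 = 29*(¼) = 29/4 ≈ 7.2500)
u(A, q) = 42 + 7*A (u(A, q) = 63 + 7*(A - 1*3) = 63 + 7*(A - 3) = 63 + 7*(-3 + A) = 63 + (-21 + 7*A) = 42 + 7*A)
-8*u(-6, R) = -8*(42 + 7*(-6)) = -8*(42 - 42) = -8*0 = 0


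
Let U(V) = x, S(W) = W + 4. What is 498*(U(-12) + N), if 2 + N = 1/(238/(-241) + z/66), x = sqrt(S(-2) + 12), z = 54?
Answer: -1767402/449 + 498*sqrt(14) ≈ -2073.0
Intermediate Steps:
S(W) = 4 + W
x = sqrt(14) (x = sqrt((4 - 2) + 12) = sqrt(2 + 12) = sqrt(14) ≈ 3.7417)
U(V) = sqrt(14)
N = -3549/449 (N = -2 + 1/(238/(-241) + 54/66) = -2 + 1/(238*(-1/241) + 54*(1/66)) = -2 + 1/(-238/241 + 9/11) = -2 + 1/(-449/2651) = -2 - 2651/449 = -3549/449 ≈ -7.9042)
498*(U(-12) + N) = 498*(sqrt(14) - 3549/449) = 498*(-3549/449 + sqrt(14)) = -1767402/449 + 498*sqrt(14)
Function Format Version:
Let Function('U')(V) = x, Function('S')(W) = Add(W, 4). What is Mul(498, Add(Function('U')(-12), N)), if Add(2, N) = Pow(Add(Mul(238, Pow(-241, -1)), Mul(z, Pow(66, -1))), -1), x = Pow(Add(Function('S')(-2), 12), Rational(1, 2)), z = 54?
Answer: Add(Rational(-1767402, 449), Mul(498, Pow(14, Rational(1, 2)))) ≈ -2073.0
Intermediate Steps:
Function('S')(W) = Add(4, W)
x = Pow(14, Rational(1, 2)) (x = Pow(Add(Add(4, -2), 12), Rational(1, 2)) = Pow(Add(2, 12), Rational(1, 2)) = Pow(14, Rational(1, 2)) ≈ 3.7417)
Function('U')(V) = Pow(14, Rational(1, 2))
N = Rational(-3549, 449) (N = Add(-2, Pow(Add(Mul(238, Pow(-241, -1)), Mul(54, Pow(66, -1))), -1)) = Add(-2, Pow(Add(Mul(238, Rational(-1, 241)), Mul(54, Rational(1, 66))), -1)) = Add(-2, Pow(Add(Rational(-238, 241), Rational(9, 11)), -1)) = Add(-2, Pow(Rational(-449, 2651), -1)) = Add(-2, Rational(-2651, 449)) = Rational(-3549, 449) ≈ -7.9042)
Mul(498, Add(Function('U')(-12), N)) = Mul(498, Add(Pow(14, Rational(1, 2)), Rational(-3549, 449))) = Mul(498, Add(Rational(-3549, 449), Pow(14, Rational(1, 2)))) = Add(Rational(-1767402, 449), Mul(498, Pow(14, Rational(1, 2))))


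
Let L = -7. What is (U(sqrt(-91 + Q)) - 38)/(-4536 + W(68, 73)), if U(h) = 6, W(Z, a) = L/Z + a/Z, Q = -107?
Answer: 1088/154191 ≈ 0.0070562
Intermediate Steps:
W(Z, a) = -7/Z + a/Z
(U(sqrt(-91 + Q)) - 38)/(-4536 + W(68, 73)) = (6 - 38)/(-4536 + (-7 + 73)/68) = -32/(-4536 + (1/68)*66) = -32/(-4536 + 33/34) = -32/(-154191/34) = -32*(-34/154191) = 1088/154191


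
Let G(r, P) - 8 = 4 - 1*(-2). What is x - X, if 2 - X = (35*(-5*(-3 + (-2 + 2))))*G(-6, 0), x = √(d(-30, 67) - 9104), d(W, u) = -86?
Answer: 7348 + I*√9190 ≈ 7348.0 + 95.865*I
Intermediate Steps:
x = I*√9190 (x = √(-86 - 9104) = √(-9190) = I*√9190 ≈ 95.865*I)
G(r, P) = 14 (G(r, P) = 8 + (4 - 1*(-2)) = 8 + (4 + 2) = 8 + 6 = 14)
X = -7348 (X = 2 - 35*(-5*(-3 + (-2 + 2)))*14 = 2 - 35*(-5*(-3 + 0))*14 = 2 - 35*(-5*(-3))*14 = 2 - 35*15*14 = 2 - 525*14 = 2 - 1*7350 = 2 - 7350 = -7348)
x - X = I*√9190 - 1*(-7348) = I*√9190 + 7348 = 7348 + I*√9190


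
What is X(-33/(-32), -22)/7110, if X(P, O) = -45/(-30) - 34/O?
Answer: 67/156420 ≈ 0.00042833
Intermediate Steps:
X(P, O) = 3/2 - 34/O (X(P, O) = -45*(-1/30) - 34/O = 3/2 - 34/O)
X(-33/(-32), -22)/7110 = (3/2 - 34/(-22))/7110 = (3/2 - 34*(-1/22))*(1/7110) = (3/2 + 17/11)*(1/7110) = (67/22)*(1/7110) = 67/156420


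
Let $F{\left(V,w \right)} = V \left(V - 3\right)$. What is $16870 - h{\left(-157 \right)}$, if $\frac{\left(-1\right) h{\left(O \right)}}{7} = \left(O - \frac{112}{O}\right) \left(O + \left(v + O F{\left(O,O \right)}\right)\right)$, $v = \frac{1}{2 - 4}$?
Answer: $\frac{1354839430385}{314} \approx 4.3148 \cdot 10^{9}$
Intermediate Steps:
$F{\left(V,w \right)} = V \left(-3 + V\right)$
$v = - \frac{1}{2}$ ($v = \frac{1}{-2} = - \frac{1}{2} \approx -0.5$)
$h{\left(O \right)} = - 7 \left(O - \frac{112}{O}\right) \left(- \frac{1}{2} + O + O^{2} \left(-3 + O\right)\right)$ ($h{\left(O \right)} = - 7 \left(O - \frac{112}{O}\right) \left(O + \left(- \frac{1}{2} + O O \left(-3 + O\right)\right)\right) = - 7 \left(O - \frac{112}{O}\right) \left(O + \left(- \frac{1}{2} + O^{2} \left(-3 + O\right)\right)\right) = - 7 \left(O - \frac{112}{O}\right) \left(- \frac{1}{2} + O + O^{2} \left(-3 + O\right)\right)$)
$16870 - h{\left(-157 \right)} = 16870 - \left(784 - \frac{392}{-157} - 7 \left(-157\right)^{4} + 21 \left(-157\right)^{3} + 777 \left(-157\right)^{2} - - \frac{737429}{2}\right) = 16870 - \left(784 - - \frac{392}{157} - 4253012407 + 21 \left(-3869893\right) + 777 \cdot 24649 + \frac{737429}{2}\right) = 16870 - \left(784 + \frac{392}{157} - 4253012407 - 81267753 + 19152273 + \frac{737429}{2}\right) = 16870 - - \frac{1354834133205}{314} = 16870 + \frac{1354834133205}{314} = \frac{1354839430385}{314}$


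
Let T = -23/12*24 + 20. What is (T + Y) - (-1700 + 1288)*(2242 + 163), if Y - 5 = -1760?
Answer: 989079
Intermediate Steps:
Y = -1755 (Y = 5 - 1760 = -1755)
T = -26 (T = -23*1/12*24 + 20 = -23/12*24 + 20 = -46 + 20 = -26)
(T + Y) - (-1700 + 1288)*(2242 + 163) = (-26 - 1755) - (-1700 + 1288)*(2242 + 163) = -1781 - (-412)*2405 = -1781 - 1*(-990860) = -1781 + 990860 = 989079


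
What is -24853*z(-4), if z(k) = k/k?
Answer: -24853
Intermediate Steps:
z(k) = 1
-24853*z(-4) = -24853*1 = -24853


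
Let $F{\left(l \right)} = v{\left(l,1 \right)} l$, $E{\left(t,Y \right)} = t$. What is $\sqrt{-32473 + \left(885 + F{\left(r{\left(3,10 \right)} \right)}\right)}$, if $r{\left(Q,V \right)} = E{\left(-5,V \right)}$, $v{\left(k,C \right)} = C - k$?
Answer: $i \sqrt{31618} \approx 177.81 i$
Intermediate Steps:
$r{\left(Q,V \right)} = -5$
$F{\left(l \right)} = l \left(1 - l\right)$ ($F{\left(l \right)} = \left(1 - l\right) l = l \left(1 - l\right)$)
$\sqrt{-32473 + \left(885 + F{\left(r{\left(3,10 \right)} \right)}\right)} = \sqrt{-32473 + \left(885 - 5 \left(1 - -5\right)\right)} = \sqrt{-32473 + \left(885 - 5 \left(1 + 5\right)\right)} = \sqrt{-32473 + \left(885 - 30\right)} = \sqrt{-32473 + 855} = \sqrt{-31618} = i \sqrt{31618}$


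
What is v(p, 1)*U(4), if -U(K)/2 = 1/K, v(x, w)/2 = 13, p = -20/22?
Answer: -13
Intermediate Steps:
p = -10/11 (p = -20*1/22 = -10/11 ≈ -0.90909)
v(x, w) = 26 (v(x, w) = 2*13 = 26)
U(K) = -2/K
v(p, 1)*U(4) = 26*(-2/4) = 26*(-2*¼) = 26*(-½) = -13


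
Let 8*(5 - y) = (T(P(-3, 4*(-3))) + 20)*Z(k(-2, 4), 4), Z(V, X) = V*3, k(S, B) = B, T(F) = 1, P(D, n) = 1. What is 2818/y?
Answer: -5636/53 ≈ -106.34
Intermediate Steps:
Z(V, X) = 3*V
y = -53/2 (y = 5 - (1 + 20)*3*4/8 = 5 - 21*12/8 = 5 - 1/8*252 = 5 - 63/2 = -53/2 ≈ -26.500)
2818/y = 2818/(-53/2) = 2818*(-2/53) = -5636/53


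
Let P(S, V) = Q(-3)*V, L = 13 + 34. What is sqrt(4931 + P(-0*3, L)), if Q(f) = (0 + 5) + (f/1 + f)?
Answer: 2*sqrt(1221) ≈ 69.886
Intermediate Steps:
L = 47
Q(f) = 5 + 2*f (Q(f) = 5 + (f*1 + f) = 5 + (f + f) = 5 + 2*f)
P(S, V) = -V (P(S, V) = (5 + 2*(-3))*V = (5 - 6)*V = -V)
sqrt(4931 + P(-0*3, L)) = sqrt(4931 - 1*47) = sqrt(4931 - 47) = sqrt(4884) = 2*sqrt(1221)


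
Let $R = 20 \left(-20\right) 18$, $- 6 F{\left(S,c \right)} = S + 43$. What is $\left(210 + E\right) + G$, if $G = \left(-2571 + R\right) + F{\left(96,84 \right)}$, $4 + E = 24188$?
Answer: $\frac{87599}{6} \approx 14600.0$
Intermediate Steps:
$E = 24184$ ($E = -4 + 24188 = 24184$)
$F{\left(S,c \right)} = - \frac{43}{6} - \frac{S}{6}$ ($F{\left(S,c \right)} = - \frac{S + 43}{6} = - \frac{43 + S}{6} = - \frac{43}{6} - \frac{S}{6}$)
$R = -7200$ ($R = \left(-400\right) 18 = -7200$)
$G = - \frac{58765}{6}$ ($G = \left(-2571 - 7200\right) - \frac{139}{6} = -9771 - \frac{139}{6} = - \frac{58765}{6} \approx -9794.2$)
$\left(210 + E\right) + G = \left(210 + 24184\right) - \frac{58765}{6} = 24394 - \frac{58765}{6} = \frac{87599}{6}$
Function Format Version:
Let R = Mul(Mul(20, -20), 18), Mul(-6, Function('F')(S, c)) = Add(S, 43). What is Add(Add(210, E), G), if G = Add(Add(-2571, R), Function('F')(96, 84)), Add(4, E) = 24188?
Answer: Rational(87599, 6) ≈ 14600.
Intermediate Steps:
E = 24184 (E = Add(-4, 24188) = 24184)
Function('F')(S, c) = Add(Rational(-43, 6), Mul(Rational(-1, 6), S)) (Function('F')(S, c) = Mul(Rational(-1, 6), Add(S, 43)) = Mul(Rational(-1, 6), Add(43, S)) = Add(Rational(-43, 6), Mul(Rational(-1, 6), S)))
R = -7200 (R = Mul(-400, 18) = -7200)
G = Rational(-58765, 6) (G = Add(Add(-2571, -7200), Add(Rational(-43, 6), Mul(Rational(-1, 6), 96))) = Add(-9771, Add(Rational(-43, 6), -16)) = Add(-9771, Rational(-139, 6)) = Rational(-58765, 6) ≈ -9794.2)
Add(Add(210, E), G) = Add(Add(210, 24184), Rational(-58765, 6)) = Add(24394, Rational(-58765, 6)) = Rational(87599, 6)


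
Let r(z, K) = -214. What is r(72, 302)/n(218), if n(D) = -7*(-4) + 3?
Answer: -214/31 ≈ -6.9032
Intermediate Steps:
n(D) = 31 (n(D) = 28 + 3 = 31)
r(72, 302)/n(218) = -214/31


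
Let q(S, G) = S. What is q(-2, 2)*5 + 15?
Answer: 5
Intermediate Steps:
q(-2, 2)*5 + 15 = -2*5 + 15 = -10 + 15 = 5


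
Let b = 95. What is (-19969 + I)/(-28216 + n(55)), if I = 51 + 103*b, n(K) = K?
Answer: 10133/28161 ≈ 0.35982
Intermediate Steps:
I = 9836 (I = 51 + 103*95 = 51 + 9785 = 9836)
(-19969 + I)/(-28216 + n(55)) = (-19969 + 9836)/(-28216 + 55) = -10133/(-28161) = -10133*(-1/28161) = 10133/28161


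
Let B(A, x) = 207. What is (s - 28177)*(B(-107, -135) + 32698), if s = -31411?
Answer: -1960743140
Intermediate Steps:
(s - 28177)*(B(-107, -135) + 32698) = (-31411 - 28177)*(207 + 32698) = -59588*32905 = -1960743140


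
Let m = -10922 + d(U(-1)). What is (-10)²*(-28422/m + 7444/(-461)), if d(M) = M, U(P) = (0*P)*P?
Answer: -3410041300/2517521 ≈ -1354.5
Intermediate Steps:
U(P) = 0 (U(P) = 0*P = 0)
m = -10922 (m = -10922 + 0 = -10922)
(-10)²*(-28422/m + 7444/(-461)) = (-10)²*(-28422/(-10922) + 7444/(-461)) = 100*(-28422*(-1/10922) + 7444*(-1/461)) = 100*(14211/5461 - 7444/461) = 100*(-34100413/2517521) = -3410041300/2517521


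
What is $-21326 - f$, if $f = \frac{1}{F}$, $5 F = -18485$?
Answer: $- \frac{78842221}{3697} \approx -21326.0$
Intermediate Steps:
$F = -3697$ ($F = \frac{1}{5} \left(-18485\right) = -3697$)
$f = - \frac{1}{3697}$ ($f = \frac{1}{-3697} = - \frac{1}{3697} \approx -0.00027049$)
$-21326 - f = -21326 - - \frac{1}{3697} = -21326 + \frac{1}{3697} = - \frac{78842221}{3697}$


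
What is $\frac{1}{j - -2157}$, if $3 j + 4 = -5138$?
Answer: $\frac{1}{443} \approx 0.0022573$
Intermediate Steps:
$j = -1714$ ($j = - \frac{4}{3} + \frac{1}{3} \left(-5138\right) = - \frac{4}{3} - \frac{5138}{3} = -1714$)
$\frac{1}{j - -2157} = \frac{1}{-1714 - -2157} = \frac{1}{-1714 + 2157} = \frac{1}{443}$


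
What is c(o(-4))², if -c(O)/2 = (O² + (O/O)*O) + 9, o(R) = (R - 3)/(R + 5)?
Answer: 10404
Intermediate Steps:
o(R) = (-3 + R)/(5 + R)
c(O) = -18 - 2*O - 2*O² (c(O) = -2*((O² + (O/O)*O) + 9) = -2*((O² + 1*O) + 9) = -2*((O² + O) + 9) = -2*((O + O²) + 9) = -2*(9 + O + O²) = -18 - 2*O - 2*O²)
c(o(-4))² = (-18 - 2*(-3 - 4)/(5 - 4) - 2*(-3 - 4)²/(5 - 4)²)² = (-18 - 2*(-7)/1 - 2*(-7/1)²)² = (-18 - 2*(-7) - 2*(1*(-7))²)² = (-18 - 2*(-7) - 2*(-7)²)² = (-18 + 14 - 2*49)² = (-18 + 14 - 98)² = (-102)² = 10404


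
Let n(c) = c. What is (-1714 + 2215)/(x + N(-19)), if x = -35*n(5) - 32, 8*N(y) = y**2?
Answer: -4008/1295 ≈ -3.0950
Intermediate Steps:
N(y) = y**2/8
x = -207 (x = -35*5 - 32 = -175 - 32 = -207)
(-1714 + 2215)/(x + N(-19)) = (-1714 + 2215)/(-207 + (1/8)*(-19)**2) = 501/(-207 + (1/8)*361) = 501/(-207 + 361/8) = 501/(-1295/8) = 501*(-8/1295) = -4008/1295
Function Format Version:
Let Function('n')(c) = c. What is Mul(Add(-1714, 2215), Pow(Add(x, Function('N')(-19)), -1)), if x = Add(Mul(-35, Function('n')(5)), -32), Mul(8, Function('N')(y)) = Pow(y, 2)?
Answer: Rational(-4008, 1295) ≈ -3.0950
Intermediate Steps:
Function('N')(y) = Mul(Rational(1, 8), Pow(y, 2))
x = -207 (x = Add(Mul(-35, 5), -32) = Add(-175, -32) = -207)
Mul(Add(-1714, 2215), Pow(Add(x, Function('N')(-19)), -1)) = Mul(Add(-1714, 2215), Pow(Add(-207, Mul(Rational(1, 8), Pow(-19, 2))), -1)) = Mul(501, Pow(Add(-207, Mul(Rational(1, 8), 361)), -1)) = Mul(501, Pow(Add(-207, Rational(361, 8)), -1)) = Mul(501, Pow(Rational(-1295, 8), -1)) = Mul(501, Rational(-8, 1295)) = Rational(-4008, 1295)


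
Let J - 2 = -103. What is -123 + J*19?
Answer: -2042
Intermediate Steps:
J = -101 (J = 2 - 103 = -101)
-123 + J*19 = -123 - 101*19 = -123 - 1919 = -2042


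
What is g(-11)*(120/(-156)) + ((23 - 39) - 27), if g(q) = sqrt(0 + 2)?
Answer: -43 - 10*sqrt(2)/13 ≈ -44.088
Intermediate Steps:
g(q) = sqrt(2)
g(-11)*(120/(-156)) + ((23 - 39) - 27) = sqrt(2)*(120/(-156)) + ((23 - 39) - 27) = sqrt(2)*(120*(-1/156)) + (-16 - 27) = sqrt(2)*(-10/13) - 43 = -10*sqrt(2)/13 - 43 = -43 - 10*sqrt(2)/13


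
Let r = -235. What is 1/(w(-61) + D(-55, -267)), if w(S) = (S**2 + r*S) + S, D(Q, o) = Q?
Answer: 1/17940 ≈ 5.5741e-5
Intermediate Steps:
w(S) = S**2 - 234*S (w(S) = (S**2 - 235*S) + S = S**2 - 234*S)
1/(w(-61) + D(-55, -267)) = 1/(-61*(-234 - 61) - 55) = 1/(-61*(-295) - 55) = 1/(17995 - 55) = 1/17940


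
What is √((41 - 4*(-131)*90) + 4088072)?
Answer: √4135273 ≈ 2033.5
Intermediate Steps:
√((41 - 4*(-131)*90) + 4088072) = √((41 + 524*90) + 4088072) = √((41 + 47160) + 4088072) = √(47201 + 4088072) = √4135273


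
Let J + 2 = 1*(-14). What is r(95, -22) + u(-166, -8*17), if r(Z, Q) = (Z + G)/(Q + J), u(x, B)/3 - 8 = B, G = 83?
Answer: -7385/19 ≈ -388.68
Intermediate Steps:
J = -16 (J = -2 + 1*(-14) = -2 - 14 = -16)
u(x, B) = 24 + 3*B
r(Z, Q) = (83 + Z)/(-16 + Q) (r(Z, Q) = (Z + 83)/(Q - 16) = (83 + Z)/(-16 + Q))
r(95, -22) + u(-166, -8*17) = (83 + 95)/(-16 - 22) + (24 + 3*(-8*17)) = 178/(-38) + (24 + 3*(-136)) = -1/38*178 + (24 - 408) = -89/19 - 384 = -7385/19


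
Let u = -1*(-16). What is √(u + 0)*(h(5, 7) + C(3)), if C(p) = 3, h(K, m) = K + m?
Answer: 60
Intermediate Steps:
u = 16
√(u + 0)*(h(5, 7) + C(3)) = √(16 + 0)*((5 + 7) + 3) = √16*(12 + 3) = 4*15 = 60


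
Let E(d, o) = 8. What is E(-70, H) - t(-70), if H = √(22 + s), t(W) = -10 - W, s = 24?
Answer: -52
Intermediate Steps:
H = √46 (H = √(22 + 24) = √46 ≈ 6.7823)
E(-70, H) - t(-70) = 8 - (-10 - 1*(-70)) = 8 - (-10 + 70) = 8 - 1*60 = 8 - 60 = -52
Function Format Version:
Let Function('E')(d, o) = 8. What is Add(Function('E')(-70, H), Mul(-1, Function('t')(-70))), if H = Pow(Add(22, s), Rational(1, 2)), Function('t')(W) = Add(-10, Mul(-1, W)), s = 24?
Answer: -52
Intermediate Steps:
H = Pow(46, Rational(1, 2)) (H = Pow(Add(22, 24), Rational(1, 2)) = Pow(46, Rational(1, 2)) ≈ 6.7823)
Add(Function('E')(-70, H), Mul(-1, Function('t')(-70))) = Add(8, Mul(-1, Add(-10, Mul(-1, -70)))) = Add(8, Mul(-1, Add(-10, 70))) = Add(8, Mul(-1, 60)) = Add(8, -60) = -52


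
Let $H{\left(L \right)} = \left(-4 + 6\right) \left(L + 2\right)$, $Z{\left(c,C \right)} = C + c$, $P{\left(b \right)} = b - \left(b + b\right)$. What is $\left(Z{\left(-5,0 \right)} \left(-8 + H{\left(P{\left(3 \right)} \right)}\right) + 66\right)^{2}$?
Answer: $13456$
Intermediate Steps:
$P{\left(b \right)} = - b$ ($P{\left(b \right)} = b - 2 b = - b$)
$H{\left(L \right)} = 4 + 2 L$ ($H{\left(L \right)} = 2 \left(2 + L\right) = 4 + 2 L$)
$\left(Z{\left(-5,0 \right)} \left(-8 + H{\left(P{\left(3 \right)} \right)}\right) + 66\right)^{2} = \left(\left(0 - 5\right) \left(-8 + \left(4 + 2 \left(\left(-1\right) 3\right)\right)\right) + 66\right)^{2} = \left(- 5 \left(-8 + \left(4 + 2 \left(-3\right)\right)\right) + 66\right)^{2} = \left(- 5 \left(-8 + \left(4 - 6\right)\right) + 66\right)^{2} = \left(- 5 \left(-8 - 2\right) + 66\right)^{2} = \left(\left(-5\right) \left(-10\right) + 66\right)^{2} = \left(50 + 66\right)^{2} = 116^{2} = 13456$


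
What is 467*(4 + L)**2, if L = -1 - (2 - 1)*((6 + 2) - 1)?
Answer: 7472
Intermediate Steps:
L = -8 (L = -1 - (8 - 1) = -1 - 7 = -8)
467*(4 + L)**2 = 467*(4 - 8)**2 = 467*(-4)**2 = 467*16 = 7472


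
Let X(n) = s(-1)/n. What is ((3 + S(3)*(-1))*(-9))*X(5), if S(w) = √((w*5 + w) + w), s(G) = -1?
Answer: 27/5 - 9*√21/5 ≈ -2.8486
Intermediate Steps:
S(w) = √7*√w (S(w) = √((5*w + w) + w) = √(6*w + w) = √(7*w) = √7*√w)
X(n) = -1/n
((3 + S(3)*(-1))*(-9))*X(5) = ((3 + (√7*√3)*(-1))*(-9))*(-1/5) = ((3 + √21*(-1))*(-9))*(-1*⅕) = ((3 - √21)*(-9))*(-⅕) = (-27 + 9*√21)*(-⅕) = 27/5 - 9*√21/5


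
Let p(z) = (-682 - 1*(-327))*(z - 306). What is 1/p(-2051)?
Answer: 1/836735 ≈ 1.1951e-6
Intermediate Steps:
p(z) = 108630 - 355*z (p(z) = (-682 + 327)*(-306 + z) = -355*(-306 + z) = 108630 - 355*z)
1/p(-2051) = 1/(108630 - 355*(-2051)) = 1/(108630 + 728105) = 1/836735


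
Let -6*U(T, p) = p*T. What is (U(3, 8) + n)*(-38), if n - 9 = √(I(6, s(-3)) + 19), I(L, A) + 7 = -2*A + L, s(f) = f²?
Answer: -190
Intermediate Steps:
I(L, A) = -7 + L - 2*A (I(L, A) = -7 + (-2*A + L) = -7 + (L - 2*A) = -7 + L - 2*A)
U(T, p) = -T*p/6 (U(T, p) = -p*T/6 = -T*p/6)
n = 9 (n = 9 + √((-7 + 6 - 2*(-3)²) + 19) = 9 + √((-7 + 6 - 2*9) + 19) = 9 + √((-7 + 6 - 18) + 19) = 9 + √(-19 + 19) = 9 + √0 = 9 + 0 = 9)
(U(3, 8) + n)*(-38) = (-⅙*3*8 + 9)*(-38) = (-4 + 9)*(-38) = 5*(-38) = -190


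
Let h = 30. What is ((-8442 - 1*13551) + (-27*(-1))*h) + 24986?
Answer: 3803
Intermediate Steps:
((-8442 - 1*13551) + (-27*(-1))*h) + 24986 = ((-8442 - 1*13551) - 27*(-1)*30) + 24986 = ((-8442 - 13551) + 27*30) + 24986 = (-21993 + 810) + 24986 = -21183 + 24986 = 3803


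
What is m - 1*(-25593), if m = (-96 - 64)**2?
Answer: 51193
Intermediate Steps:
m = 25600 (m = (-160)**2 = 25600)
m - 1*(-25593) = 25600 - 1*(-25593) = 25600 + 25593 = 51193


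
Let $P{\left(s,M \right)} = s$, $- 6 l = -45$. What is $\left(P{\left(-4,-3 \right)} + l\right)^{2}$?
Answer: $\frac{49}{4} \approx 12.25$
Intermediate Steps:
$l = \frac{15}{2}$ ($l = \left(- \frac{1}{6}\right) \left(-45\right) = \frac{15}{2} \approx 7.5$)
$\left(P{\left(-4,-3 \right)} + l\right)^{2} = \left(-4 + \frac{15}{2}\right)^{2} = \left(\frac{7}{2}\right)^{2} = \frac{49}{4}$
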